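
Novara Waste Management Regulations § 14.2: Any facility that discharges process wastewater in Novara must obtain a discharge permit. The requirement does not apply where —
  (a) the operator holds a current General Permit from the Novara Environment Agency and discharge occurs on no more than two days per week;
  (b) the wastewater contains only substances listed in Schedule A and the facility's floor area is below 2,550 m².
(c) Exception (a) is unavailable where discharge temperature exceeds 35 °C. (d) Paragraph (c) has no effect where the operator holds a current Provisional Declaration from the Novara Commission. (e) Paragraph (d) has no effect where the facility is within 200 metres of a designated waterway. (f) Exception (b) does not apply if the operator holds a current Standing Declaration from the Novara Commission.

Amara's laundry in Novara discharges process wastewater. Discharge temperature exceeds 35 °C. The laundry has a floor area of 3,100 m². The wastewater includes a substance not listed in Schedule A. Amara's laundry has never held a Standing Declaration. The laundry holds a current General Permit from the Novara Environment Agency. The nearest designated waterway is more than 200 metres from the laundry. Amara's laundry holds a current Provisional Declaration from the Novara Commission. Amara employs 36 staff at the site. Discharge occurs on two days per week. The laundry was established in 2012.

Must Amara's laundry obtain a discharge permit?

No — exception (a) applies; Amara's laundry is not required to obtain a discharge permit.

All of (a)'s requirements are met (a current General Permit is held; discharge occurs on no more than two days per week). Considering the limiting provisions: (c) is triggered (discharge temperature exceeds 35 °C), but is set aside by (d): (d) operates against (c): a current Provisional Declaration is held. (e) is inapplicable (the laundry is more than 200 m from any designated waterway), so (d) stands. (a) remains available.
Exception (b) fails — the wastewater includes a non-Schedule-A substance.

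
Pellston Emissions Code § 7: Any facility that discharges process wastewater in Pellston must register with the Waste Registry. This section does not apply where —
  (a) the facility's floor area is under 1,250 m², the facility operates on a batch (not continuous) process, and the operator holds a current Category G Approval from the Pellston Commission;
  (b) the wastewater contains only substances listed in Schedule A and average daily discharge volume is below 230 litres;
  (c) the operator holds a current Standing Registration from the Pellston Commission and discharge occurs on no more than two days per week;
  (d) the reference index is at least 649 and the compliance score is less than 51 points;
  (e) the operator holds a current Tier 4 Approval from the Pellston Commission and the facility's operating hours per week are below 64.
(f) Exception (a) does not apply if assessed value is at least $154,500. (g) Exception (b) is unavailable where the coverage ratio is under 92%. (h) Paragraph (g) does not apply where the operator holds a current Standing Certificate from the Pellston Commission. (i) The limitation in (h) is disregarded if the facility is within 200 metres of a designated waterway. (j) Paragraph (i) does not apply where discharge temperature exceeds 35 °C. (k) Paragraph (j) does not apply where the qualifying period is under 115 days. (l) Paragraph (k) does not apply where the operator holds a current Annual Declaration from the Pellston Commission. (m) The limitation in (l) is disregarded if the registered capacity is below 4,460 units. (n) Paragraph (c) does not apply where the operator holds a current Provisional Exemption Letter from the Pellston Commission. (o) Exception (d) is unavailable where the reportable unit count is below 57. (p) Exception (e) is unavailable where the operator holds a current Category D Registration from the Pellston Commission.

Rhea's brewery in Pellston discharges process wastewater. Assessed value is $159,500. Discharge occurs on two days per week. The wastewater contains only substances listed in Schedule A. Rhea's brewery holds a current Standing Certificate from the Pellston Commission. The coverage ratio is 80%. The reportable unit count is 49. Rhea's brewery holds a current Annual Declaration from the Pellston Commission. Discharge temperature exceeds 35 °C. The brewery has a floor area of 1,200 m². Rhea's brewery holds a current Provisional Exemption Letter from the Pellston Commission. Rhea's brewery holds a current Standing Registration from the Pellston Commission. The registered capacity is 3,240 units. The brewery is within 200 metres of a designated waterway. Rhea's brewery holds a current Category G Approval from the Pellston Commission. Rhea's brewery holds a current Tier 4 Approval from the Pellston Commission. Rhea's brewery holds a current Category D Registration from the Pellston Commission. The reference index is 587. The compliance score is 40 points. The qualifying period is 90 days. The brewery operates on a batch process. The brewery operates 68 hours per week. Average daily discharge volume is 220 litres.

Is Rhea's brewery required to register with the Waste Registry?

Exception (a): the facility's floor area is 1,200 m², under the 1,250 m² limit; the facility operates on a batch process; a current Category G Approval is held — every condition holds. But applying paragraph (f): (f) operates against (a): assessed value is $159,500, meeting the $154,500 threshold. (a) is therefore removed.
Exception (b) is satisfied on its face — the wastewater is Schedule-A-only; average daily discharge volume is 220 litres, below the 230 litres limit. But applying paragraphs (g)–(m): (g) operates against (b): the coverage ratio is 80%, under the 92% limit. (h) applies (a current Standing Certificate is held), but is displaced by (i): (i) is triggered — the brewery is within 200 m of a designated waterway. (j) operates (discharge temperature exceeds 35 °C), but is set aside by (k): (k) is engaged — the qualifying period is 90 days, under the 115 days limit. (l) is triggered (a current Annual Declaration is held), but is displaced by (m): (m) operates against (l): the registered capacity is 3,240 units, below the 4,460 units limit. Exception (b) does not apply.
All of (c)'s requirements are met (a current Standing Registration is held; discharge occurs on no more than two days per week). Turning to paragraph (n): (n) operates against (c): a current Provisional Exemption Letter is held. So (c) is unavailable.
Exception (d) fails — the reference index is 587, short of 649.
Exception (e) requires that the facility's operating hours per week are below 64; but the facility's operating hours per week are 68, not below 64, so (e) is unavailable.
Every exception is unavailable, so the rule governs.

Yes — Rhea's brewery must register with the Waste Registry.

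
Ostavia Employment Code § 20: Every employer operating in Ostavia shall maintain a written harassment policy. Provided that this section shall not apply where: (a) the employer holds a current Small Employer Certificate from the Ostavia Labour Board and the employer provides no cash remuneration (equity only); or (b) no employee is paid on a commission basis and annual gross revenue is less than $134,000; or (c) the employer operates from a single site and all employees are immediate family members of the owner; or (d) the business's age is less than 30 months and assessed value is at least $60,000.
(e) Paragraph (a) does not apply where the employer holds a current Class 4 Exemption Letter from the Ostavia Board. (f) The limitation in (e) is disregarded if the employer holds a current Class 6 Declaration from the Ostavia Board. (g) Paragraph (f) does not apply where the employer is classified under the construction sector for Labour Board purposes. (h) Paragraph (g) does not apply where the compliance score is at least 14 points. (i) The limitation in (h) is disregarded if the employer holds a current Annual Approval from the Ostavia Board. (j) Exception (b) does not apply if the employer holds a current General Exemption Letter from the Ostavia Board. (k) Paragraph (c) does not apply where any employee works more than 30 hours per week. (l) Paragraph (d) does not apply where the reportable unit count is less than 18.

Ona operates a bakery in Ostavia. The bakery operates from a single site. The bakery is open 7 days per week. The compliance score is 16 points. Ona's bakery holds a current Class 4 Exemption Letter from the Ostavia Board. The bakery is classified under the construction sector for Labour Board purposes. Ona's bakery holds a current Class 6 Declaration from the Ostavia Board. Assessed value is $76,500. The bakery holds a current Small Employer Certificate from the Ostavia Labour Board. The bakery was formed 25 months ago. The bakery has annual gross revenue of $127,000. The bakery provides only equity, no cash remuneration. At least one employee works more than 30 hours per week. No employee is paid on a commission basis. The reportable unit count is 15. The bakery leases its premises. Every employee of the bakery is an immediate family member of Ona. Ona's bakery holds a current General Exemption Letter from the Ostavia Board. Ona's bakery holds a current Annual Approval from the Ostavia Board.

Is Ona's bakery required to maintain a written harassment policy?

Yes — Ona's bakery must maintain a written harassment policy.

Exception (a)'s conditions are all satisfied: a current Small Employer Certificate is held; remuneration is equity-only. Turning to paragraphs (e)–(i): (e) is triggered — a current Class 4 Exemption Letter is held. (f) would limit (e) — a current Class 6 Declaration is held — but (g) sets (f) aside: (g) operates against (f): the bakery is classified under the construction sector. (h) is engaged (the compliance score is 16 points, meeting the 14 points threshold), but is itself disapplied by (i): (i) operates against (h): a current Annual Approval is held. So (a) is unavailable.
All of (b)'s requirements are met (no employee is paid on commission; annual gross revenue is $127,000, less than the $134,000 limit). But: (j) is triggered — a current General Exemption Letter is held. (b) is therefore removed.
All of (c)'s requirements are met (the employer operates from a single site; every employee is an immediate family member). But: (k) operates against (c): at least one employee exceeds 30 hours/week. So (c) is unavailable.
All of (d)'s requirements are met (the business's age is 25 months, less than the 30 months limit; assessed value is $76,500, meeting the $60,000 threshold). But applying paragraph (l): (l) operates against (d): the reportable unit count is 15, less than the 18 limit. Exception (d) does not apply.
No exception displaces § 20.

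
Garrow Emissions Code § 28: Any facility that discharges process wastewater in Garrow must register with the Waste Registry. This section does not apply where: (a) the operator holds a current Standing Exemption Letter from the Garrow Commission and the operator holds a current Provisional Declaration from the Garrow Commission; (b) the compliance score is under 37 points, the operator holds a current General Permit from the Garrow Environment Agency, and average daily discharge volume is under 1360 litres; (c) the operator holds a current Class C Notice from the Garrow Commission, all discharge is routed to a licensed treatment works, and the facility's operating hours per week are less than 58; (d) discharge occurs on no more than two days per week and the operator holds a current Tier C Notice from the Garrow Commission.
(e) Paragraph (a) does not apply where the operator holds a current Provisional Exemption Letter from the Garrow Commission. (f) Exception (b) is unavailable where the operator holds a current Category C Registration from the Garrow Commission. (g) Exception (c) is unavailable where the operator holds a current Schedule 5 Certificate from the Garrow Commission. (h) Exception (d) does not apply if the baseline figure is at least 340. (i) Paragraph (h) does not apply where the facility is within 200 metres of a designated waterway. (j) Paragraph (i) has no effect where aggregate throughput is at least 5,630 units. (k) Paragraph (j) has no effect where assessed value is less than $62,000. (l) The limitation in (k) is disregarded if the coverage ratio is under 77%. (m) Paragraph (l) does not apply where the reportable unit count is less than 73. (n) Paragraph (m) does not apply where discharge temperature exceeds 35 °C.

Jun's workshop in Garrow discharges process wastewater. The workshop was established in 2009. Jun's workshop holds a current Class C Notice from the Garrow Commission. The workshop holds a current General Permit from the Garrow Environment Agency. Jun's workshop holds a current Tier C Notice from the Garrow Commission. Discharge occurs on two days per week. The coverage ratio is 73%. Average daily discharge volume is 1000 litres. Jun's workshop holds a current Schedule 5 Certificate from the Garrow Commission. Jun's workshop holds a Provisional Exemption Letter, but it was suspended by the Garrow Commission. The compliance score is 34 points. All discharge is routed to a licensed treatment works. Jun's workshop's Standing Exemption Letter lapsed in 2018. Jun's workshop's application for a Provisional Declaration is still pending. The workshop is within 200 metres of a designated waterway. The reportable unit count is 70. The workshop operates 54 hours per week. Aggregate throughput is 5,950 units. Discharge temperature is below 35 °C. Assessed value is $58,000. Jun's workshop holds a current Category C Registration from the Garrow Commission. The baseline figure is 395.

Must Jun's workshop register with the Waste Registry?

No — exception (d) applies; Jun's workshop is not required to register with the Waste Registry.

Exception (a) requires that the operator holds a current Standing Exemption Letter from the Garrow Commission; but there is no Standing Exemption Letter in force, so (a) is unavailable.
Exception (b)'s conditions are all satisfied: the compliance score is 34 points, under the 37 points limit; a current General Permit is held; average daily discharge volume is 1000 litres, under the 1360 litres limit. Turning to paragraph (f): (f) operates against (b): a current Category C Registration is held. Exception (b) does not apply.
Exception (c) is satisfied on its face — a current Class C Notice is held; discharge is routed to a licensed treatment works; the facility's operating hours per week are 54, less than the 58 limit. Turning to paragraph (g): (g) operates against (c): a current Schedule 5 Certificate is held. (c) is therefore removed.
Exception (d)'s conditions are all satisfied: discharge occurs on no more than two days per week; a current Tier C Notice is held. Applying paragraphs (h)–(n): (h) applies (the baseline figure is 395, meeting the 340 threshold), but is set aside by (i): (i) is triggered — the workshop is within 200 m of a designated waterway. (j) applies (aggregate throughput is 5,950 units, meeting the 5,630 units threshold), but is itself disapplied by (k): (k) operates against (j): assessed value is $58,000, less than the $62,000 limit. (l) would limit (k) — the coverage ratio is 73%, under the 77% limit — but (m) sets (l) aside: (m) applies — the reportable unit count is 70, less than the 73 limit. (n), which would lift (m), is not triggered — discharge temperature is below 35 °C. So (d) applies.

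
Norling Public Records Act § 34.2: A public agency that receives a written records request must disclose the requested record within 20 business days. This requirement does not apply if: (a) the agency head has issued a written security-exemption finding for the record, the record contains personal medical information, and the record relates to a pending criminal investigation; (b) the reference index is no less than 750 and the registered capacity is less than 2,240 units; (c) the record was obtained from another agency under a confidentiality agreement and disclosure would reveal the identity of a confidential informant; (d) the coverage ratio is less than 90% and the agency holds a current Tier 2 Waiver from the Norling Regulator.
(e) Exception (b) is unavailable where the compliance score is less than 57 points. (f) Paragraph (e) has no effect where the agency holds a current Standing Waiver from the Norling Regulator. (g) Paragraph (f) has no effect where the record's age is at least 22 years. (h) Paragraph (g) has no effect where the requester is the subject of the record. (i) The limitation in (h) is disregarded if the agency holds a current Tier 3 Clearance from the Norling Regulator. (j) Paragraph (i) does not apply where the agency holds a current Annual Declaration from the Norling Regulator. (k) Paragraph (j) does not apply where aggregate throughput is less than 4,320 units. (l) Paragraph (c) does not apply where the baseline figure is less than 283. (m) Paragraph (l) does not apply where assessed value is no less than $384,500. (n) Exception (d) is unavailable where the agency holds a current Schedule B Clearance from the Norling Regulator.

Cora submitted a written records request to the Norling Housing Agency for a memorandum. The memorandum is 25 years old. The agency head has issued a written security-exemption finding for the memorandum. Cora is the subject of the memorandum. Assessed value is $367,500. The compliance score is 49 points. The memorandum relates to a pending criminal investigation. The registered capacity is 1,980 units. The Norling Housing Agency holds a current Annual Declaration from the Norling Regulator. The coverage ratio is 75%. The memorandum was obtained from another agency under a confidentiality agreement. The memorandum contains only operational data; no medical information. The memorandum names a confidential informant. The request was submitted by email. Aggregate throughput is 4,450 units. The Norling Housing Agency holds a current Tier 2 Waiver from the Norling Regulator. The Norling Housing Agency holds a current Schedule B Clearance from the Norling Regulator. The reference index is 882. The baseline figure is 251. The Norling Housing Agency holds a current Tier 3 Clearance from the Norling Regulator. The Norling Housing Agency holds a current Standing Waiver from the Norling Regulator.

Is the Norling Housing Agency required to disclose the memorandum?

No — exception (b) applies; the Norling Housing Agency is not required to disclose the memorandum.

Exception (a) requires that the record contains personal medical information; but the memorandum contains only operational data, so (a) is unavailable.
All of (b)'s requirements are met (the reference index is 882, meeting the 750 threshold; the registered capacity is 1,980 units, less than the 2,240 units limit). Applying paragraphs (e)–(k): (e) is triggered (the compliance score is 49 points, less than the 57 points limit), but is displaced by (f): (f) is triggered — a current Standing Waiver is held. (g) applies (the record's age is 25 years, meeting the 22 years threshold), but is itself disapplied by (h): (h) operates against (g): Cora is the subject of the memorandum. (i) would limit (h) — a current Tier 3 Clearance is held — but (j) sets (i) aside: (j) is engaged — a current Annual Declaration is held. (k), which would lift (j), is not triggered — aggregate throughput is 4,450 units, not less than 4,320 units. (b) remains available.
Exception (c): the memorandum was obtained under a confidentiality agreement; the memorandum names a confidential informant — every condition holds. However, paragraphs (l)–(m) must be considered: (l) operates against (c): the baseline figure is 251, less than the 283 limit. (m), which would lift (l), is not engaged — assessed value is $367,500, short of $384,500. Exception (c) does not apply.
Exception (d): the coverage ratio is 75%, less than the 90% limit; a current Tier 2 Waiver is held — every condition holds. But: (n) operates against (d): a current Schedule B Clearance is held. Exception (d) does not apply.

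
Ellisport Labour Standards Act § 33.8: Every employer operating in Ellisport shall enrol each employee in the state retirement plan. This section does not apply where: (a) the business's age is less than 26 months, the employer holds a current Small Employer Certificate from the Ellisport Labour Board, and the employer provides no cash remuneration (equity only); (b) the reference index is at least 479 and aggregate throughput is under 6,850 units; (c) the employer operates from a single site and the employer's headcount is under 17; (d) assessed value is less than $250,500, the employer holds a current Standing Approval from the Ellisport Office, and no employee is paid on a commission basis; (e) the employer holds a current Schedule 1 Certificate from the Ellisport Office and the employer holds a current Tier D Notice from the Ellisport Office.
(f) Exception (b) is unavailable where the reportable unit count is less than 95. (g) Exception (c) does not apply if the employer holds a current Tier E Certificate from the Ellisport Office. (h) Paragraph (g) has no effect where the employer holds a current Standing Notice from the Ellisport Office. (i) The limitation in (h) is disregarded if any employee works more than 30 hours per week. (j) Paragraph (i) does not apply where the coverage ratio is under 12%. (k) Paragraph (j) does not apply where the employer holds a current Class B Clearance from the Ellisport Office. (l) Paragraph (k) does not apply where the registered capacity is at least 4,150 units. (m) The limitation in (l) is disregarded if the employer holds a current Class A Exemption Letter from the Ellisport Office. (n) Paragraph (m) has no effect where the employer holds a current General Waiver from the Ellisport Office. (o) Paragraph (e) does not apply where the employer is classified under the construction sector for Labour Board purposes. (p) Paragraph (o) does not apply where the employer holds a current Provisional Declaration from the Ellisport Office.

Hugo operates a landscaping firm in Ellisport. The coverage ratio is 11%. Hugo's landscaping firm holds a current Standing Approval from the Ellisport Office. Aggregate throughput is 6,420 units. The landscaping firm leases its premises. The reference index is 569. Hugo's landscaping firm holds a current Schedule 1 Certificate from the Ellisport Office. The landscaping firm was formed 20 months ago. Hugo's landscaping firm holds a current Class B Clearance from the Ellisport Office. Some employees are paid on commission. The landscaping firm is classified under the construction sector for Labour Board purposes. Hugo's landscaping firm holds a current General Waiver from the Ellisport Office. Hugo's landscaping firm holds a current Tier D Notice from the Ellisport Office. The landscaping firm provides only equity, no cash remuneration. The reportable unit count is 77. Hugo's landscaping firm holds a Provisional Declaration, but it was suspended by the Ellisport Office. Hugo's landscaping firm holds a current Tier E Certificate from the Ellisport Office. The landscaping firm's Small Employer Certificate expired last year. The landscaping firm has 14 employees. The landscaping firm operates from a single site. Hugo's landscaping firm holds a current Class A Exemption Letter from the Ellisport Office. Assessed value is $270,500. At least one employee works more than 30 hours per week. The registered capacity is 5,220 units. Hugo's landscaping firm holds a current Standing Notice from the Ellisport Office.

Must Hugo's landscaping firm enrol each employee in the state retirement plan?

Exception (a) requires that the employer holds a current Small Employer Certificate from the Ellisport Labour Board; but the Small Employer Certificate has expired, so (a) is unavailable.
Exception (b)'s conditions are all satisfied: the reference index is 569, meeting the 479 threshold; aggregate throughput is 6,420 units, under the 6,850 units limit. Turning to paragraph (f): (f) operates against (b): the reportable unit count is 77, less than the 95 limit. (b) is therefore removed.
Exception (c)'s conditions are all satisfied: the employer operates from a single site; the employer's headcount is 14, under the 17 limit. As to paragraphs (g)–(n): (g) would limit (c) — a current Tier E Certificate is held — but (h) sets (g) aside: (h) is engaged — a current Standing Notice is held. (i) would limit (h) — at least one employee exceeds 30 hours/week — but (j) sets (i) aside: (j) operates — the coverage ratio is 11%, under the 12% limit. (k) would limit (j) — a current Class B Clearance is held — but (l) sets (k) aside: (l) is engaged — the registered capacity is 5,220 units, meeting the 4,150 units threshold. (m) operates (a current Class A Exemption Letter is held), but is displaced by (n): (n) operates against (m): a current General Waiver is held. (c) remains available.
Exception (d) requires that assessed value is less than $250,500; but assessed value is $270,500, not less than $250,500, so (d) is unavailable.
All of (e)'s requirements are met (a current Schedule 1 Certificate is held; a current Tier D Notice is held). But: (o) operates against (e): the landscaping firm is classified under the construction sector. (p) is not triggered (no current Provisional Declaration is held), so (o) stands. So (e) is unavailable.

No — exception (c) applies; Hugo's landscaping firm is not required to enrol each employee in the state retirement plan.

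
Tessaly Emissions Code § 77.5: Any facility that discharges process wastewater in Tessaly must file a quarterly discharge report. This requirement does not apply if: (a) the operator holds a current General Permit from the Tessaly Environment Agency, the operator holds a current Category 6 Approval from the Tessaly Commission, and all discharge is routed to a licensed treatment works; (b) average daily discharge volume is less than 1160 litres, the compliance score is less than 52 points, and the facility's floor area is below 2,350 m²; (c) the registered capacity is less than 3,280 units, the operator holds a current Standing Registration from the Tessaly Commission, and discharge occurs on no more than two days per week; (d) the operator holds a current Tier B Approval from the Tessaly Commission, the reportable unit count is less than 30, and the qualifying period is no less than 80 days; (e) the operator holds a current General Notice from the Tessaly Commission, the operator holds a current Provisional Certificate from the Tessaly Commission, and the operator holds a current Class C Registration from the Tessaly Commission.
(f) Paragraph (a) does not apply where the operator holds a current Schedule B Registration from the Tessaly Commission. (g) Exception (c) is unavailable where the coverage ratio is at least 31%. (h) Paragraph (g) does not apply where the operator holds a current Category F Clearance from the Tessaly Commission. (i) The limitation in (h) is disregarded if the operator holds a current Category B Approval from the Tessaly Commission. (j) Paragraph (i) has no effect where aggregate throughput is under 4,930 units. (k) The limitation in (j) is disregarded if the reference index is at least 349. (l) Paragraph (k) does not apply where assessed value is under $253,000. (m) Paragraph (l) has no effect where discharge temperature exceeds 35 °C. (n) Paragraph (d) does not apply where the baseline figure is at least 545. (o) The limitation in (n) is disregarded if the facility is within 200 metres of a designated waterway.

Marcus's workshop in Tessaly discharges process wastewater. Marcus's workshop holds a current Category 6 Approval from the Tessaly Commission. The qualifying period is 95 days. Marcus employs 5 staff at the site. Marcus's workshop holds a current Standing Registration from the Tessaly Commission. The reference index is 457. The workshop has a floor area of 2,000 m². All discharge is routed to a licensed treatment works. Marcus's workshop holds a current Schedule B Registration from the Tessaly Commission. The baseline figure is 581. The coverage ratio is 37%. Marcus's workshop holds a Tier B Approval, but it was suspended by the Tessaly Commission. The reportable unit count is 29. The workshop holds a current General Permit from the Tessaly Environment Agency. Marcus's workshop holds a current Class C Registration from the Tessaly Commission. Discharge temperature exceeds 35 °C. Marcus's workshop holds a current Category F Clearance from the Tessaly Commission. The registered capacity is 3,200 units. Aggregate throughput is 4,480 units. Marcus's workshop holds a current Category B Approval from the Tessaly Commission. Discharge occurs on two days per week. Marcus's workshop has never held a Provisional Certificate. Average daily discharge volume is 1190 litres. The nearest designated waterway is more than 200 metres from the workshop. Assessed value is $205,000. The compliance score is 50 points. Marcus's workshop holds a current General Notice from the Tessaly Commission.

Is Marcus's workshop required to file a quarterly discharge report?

Yes — Marcus's workshop must file a quarterly discharge report.

All of (a)'s requirements are met (a current General Permit is held; a current Category 6 Approval is held; discharge is routed to a licensed treatment works). But: (f) operates against (a): a current Schedule B Registration is held. So (a) is unavailable.
Exception (b) requires that average daily discharge volume is less than 1160 litres; but average daily discharge volume is 1190 litres, not less than 1160 litres, so (b) is unavailable.
Exception (c)'s conditions are all satisfied: the registered capacity is 3,200 units, less than the 3,280 units limit; a current Standing Registration is held; discharge occurs on no more than two days per week. However, paragraphs (g)–(m) must be considered: (g) operates — the coverage ratio is 37%, meeting the 31% threshold. (h) applies (a current Category F Clearance is held), but yields to (i): (i) operates against (h): a current Category B Approval is held. (j) would limit (i) — aggregate throughput is 4,480 units, under the 4,930 units limit — but (k) sets (j) aside: (k) operates against (j): the reference index is 457, meeting the 349 threshold. (l) would limit (k) — assessed value is $205,000, under the $253,000 limit — but (m) sets (l) aside: (m) operates against (l): discharge temperature exceeds 35 °C. So (c) is unavailable.
Exception (d) does not apply: no current Tier B Approval is held.
Exception (e) fails — no current Provisional Certificate is held.
No exception is made out. Marcus's workshop falls within the general rule.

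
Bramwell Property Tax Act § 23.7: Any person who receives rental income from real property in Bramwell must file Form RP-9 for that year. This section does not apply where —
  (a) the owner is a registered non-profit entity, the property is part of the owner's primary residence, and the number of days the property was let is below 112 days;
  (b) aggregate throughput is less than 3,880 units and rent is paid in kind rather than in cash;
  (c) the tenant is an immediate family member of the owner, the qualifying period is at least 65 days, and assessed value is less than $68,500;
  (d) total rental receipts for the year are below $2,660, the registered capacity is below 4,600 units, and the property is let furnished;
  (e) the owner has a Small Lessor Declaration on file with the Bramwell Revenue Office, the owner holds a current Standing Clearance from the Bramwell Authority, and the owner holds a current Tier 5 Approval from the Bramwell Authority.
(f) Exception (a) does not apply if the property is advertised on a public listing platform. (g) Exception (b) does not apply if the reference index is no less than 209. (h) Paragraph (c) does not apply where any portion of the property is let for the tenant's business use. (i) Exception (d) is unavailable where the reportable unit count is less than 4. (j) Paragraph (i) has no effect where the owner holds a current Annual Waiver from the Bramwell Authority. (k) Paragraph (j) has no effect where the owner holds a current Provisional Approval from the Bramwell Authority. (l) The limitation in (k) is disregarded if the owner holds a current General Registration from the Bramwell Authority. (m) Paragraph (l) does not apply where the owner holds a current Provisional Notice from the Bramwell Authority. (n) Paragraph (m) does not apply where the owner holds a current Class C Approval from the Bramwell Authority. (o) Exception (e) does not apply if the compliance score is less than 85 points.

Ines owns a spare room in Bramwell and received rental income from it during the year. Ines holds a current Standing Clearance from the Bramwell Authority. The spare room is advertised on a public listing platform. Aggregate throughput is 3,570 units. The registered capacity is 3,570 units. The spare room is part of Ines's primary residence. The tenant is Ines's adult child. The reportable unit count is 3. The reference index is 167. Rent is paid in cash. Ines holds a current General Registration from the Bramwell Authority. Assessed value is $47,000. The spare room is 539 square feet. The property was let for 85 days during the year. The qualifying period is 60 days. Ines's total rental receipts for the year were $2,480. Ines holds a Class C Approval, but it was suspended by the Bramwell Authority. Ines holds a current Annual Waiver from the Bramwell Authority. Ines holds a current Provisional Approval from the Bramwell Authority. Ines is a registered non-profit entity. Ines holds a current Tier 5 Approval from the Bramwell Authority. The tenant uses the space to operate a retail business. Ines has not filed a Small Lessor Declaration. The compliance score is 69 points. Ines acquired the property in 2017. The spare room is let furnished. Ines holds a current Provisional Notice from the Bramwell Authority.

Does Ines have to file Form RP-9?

Yes — Ines must file Form RP-9.

Exception (a) is satisfied on its face — Ines is a registered non-profit; the spare room is part of the primary residence; the number of days the property was let is 85 days, below the 112 days limit. However, paragraph (f) must be considered: (f) operates against (a): the property is publicly advertised. So (a) is unavailable.
Exception (b) fails — rent is paid in cash.
Exception (c) fails — the qualifying period is 60 days, short of 65 days.
Exception (d) is satisfied on its face — total rental receipts for the year are $2,480, below the $2,660 limit; the registered capacity is 3,570 units, below the 4,600 units limit; the property is let furnished. However, paragraphs (i)–(n) must be considered: (i) is engaged — the reportable unit count is 3, less than the 4 limit. (j) operates (a current Annual Waiver is held), but is displaced by (k): (k) operates against (j): a current Provisional Approval is held. (l) operates (a current General Registration is held), but is overridden by (m): (m) is engaged — a current Provisional Notice is held. (n), which would lift (m), does not operate here — there is no Class C Approval in force. So (d) is unavailable.
Exception (e) does not apply: no Small Lessor Declaration is on file.
No exception is made out. Ines falls within the general rule.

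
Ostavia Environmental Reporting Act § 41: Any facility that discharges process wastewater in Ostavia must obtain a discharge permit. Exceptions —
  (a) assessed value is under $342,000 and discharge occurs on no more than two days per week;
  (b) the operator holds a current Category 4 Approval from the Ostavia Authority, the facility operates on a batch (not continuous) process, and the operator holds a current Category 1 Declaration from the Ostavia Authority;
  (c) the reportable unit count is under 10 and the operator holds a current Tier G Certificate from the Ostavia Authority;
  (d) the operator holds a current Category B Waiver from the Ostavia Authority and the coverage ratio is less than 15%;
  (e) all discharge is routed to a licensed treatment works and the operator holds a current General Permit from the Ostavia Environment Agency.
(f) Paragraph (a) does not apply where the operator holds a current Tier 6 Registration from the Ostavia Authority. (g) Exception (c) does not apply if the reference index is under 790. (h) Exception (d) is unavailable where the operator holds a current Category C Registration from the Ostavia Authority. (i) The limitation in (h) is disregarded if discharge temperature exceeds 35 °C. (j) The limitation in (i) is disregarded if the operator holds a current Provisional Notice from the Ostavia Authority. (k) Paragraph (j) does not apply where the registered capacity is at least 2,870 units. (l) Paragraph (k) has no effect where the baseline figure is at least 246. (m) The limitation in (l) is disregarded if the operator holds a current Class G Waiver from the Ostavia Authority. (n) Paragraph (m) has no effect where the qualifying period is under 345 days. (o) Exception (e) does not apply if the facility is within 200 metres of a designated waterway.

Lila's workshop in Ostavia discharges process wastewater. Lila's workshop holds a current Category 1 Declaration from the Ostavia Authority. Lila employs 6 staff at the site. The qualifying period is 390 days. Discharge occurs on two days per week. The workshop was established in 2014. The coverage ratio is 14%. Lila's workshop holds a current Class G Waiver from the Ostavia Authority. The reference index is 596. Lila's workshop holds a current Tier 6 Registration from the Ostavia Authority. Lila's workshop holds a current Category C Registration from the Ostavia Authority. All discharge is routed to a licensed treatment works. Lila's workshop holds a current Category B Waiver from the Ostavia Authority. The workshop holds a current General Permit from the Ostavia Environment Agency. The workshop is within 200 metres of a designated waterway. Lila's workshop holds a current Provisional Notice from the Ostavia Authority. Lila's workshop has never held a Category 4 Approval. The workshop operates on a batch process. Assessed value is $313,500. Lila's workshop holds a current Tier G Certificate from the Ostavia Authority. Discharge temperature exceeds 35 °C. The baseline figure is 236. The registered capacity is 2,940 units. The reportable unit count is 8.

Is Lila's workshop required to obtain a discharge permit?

All of (a)'s requirements are met (assessed value is $313,500, under the $342,000 limit; discharge occurs on no more than two days per week). Turning to paragraph (f): (f) applies — a current Tier 6 Registration is held. So (a) is unavailable.
Exception (b) fails — there is no Category 4 Approval in force.
Exception (c)'s conditions are all satisfied: the reportable unit count is 8, under the 10 limit; a current Tier G Certificate is held. But applying paragraph (g): (g) operates against (c): the reference index is 596, under the 790 limit. So (c) is unavailable.
Exception (d)'s conditions are all satisfied: a current Category B Waiver is held; the coverage ratio is 14%, less than the 15% limit. Under paragraphs (h)–(n): (h) applies (a current Category C Registration is held), but is set aside by (i): (i) is engaged — discharge temperature exceeds 35 °C. (j) would limit (i) — a current Provisional Notice is held — but (k) sets (j) aside: (k) operates — the registered capacity is 2,940 units, meeting the 2,870 units threshold. (l), which would lift (k), is not triggered — the baseline figure is 236, short of 246. So (d) applies.
Exception (e)'s conditions are all satisfied: discharge is routed to a licensed treatment works; a current General Permit is held. Turning to paragraph (o): (o) operates — the workshop is within 200 m of a designated waterway. So (e) is unavailable.

No — exception (d) applies; Lila's workshop is not required to obtain a discharge permit.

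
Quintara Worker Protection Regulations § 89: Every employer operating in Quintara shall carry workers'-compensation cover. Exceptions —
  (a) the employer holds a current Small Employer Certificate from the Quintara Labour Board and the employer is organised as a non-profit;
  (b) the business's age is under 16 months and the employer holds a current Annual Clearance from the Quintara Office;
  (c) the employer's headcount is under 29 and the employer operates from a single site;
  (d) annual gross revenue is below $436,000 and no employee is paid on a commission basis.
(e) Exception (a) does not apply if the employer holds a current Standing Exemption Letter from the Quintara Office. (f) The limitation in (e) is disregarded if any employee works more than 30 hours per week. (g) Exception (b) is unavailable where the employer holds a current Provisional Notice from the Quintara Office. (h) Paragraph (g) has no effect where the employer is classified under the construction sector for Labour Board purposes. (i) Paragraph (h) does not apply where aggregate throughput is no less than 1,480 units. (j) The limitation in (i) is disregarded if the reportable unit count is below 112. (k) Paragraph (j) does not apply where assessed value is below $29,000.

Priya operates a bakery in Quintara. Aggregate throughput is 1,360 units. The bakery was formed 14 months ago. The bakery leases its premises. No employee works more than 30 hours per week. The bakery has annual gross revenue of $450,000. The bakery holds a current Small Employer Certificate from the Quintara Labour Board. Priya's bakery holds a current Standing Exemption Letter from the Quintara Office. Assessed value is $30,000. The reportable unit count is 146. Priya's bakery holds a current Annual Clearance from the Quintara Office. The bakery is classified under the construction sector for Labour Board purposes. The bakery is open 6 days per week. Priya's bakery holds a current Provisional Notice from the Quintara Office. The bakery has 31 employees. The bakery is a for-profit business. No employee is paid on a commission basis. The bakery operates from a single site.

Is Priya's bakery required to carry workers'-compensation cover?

Exception (a) fails — the employer is for-profit.
All of (b)'s requirements are met (the business's age is 14 months, under the 16 months limit; a current Annual Clearance is held). Under paragraphs (g)–(k): (g) is triggered (a current Provisional Notice is held), but is itself disapplied by (h): (h) applies — the bakery is classified under the construction sector. (i) is not engaged (aggregate throughput is 1,360 units, short of 1,480 units), so (h) stands. Exception (b) stands.
Exception (c) does not apply: the employer's headcount is 31, not under 29.
Exception (d) does not apply: annual gross revenue is $450,000, not below $436,000.

No — exception (b) applies; Priya's bakery is not required to carry workers'-compensation cover.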